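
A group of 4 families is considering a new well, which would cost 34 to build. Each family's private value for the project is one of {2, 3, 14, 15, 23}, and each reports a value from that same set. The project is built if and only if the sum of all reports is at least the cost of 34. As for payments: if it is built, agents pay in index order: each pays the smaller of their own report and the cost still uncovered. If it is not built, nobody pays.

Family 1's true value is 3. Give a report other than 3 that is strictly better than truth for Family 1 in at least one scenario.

Suppose Family 2 reports 2, Family 3 reports 14 and Family 4 reports 23.
Report 3: project built, pays 3, utility 3 - 3 = 0.
Report 2: project built, pays 2, utility 3 - 2 = 1.
So reporting 2 beats truth here (1 > 0).

2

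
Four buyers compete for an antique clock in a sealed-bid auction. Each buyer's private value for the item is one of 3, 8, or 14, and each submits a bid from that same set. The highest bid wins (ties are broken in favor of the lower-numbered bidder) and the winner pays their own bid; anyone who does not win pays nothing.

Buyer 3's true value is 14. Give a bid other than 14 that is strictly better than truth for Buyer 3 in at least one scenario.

8

Suppose Buyer 1 bids 3, Buyer 2 bids 3 and Buyer 4 bids 3.
Bid 14: wins, pays 14, utility 14 - 14 = 0.
Bid 8: wins, pays 8, utility 14 - 8 = 6.
So bidding 8 beats truth here (6 > 0).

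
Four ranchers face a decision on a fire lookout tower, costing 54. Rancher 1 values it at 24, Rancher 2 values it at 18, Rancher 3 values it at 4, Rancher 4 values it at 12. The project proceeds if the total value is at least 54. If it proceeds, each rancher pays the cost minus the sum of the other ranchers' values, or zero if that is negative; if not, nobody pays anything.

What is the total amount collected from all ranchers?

Total value 58 ≥ cost 54, so it is built.
Rancher 1: others sum to 34; max(0, 54 - 34) = 20.
Rancher 2: others sum to 40; max(0, 54 - 40) = 14.
Rancher 3: others sum to 54; max(0, 54 - 54) = 0.
Rancher 4: others sum to 46; max(0, 54 - 46) = 8.
Total collected = 20 + 14 + 0 + 8 = 42.

42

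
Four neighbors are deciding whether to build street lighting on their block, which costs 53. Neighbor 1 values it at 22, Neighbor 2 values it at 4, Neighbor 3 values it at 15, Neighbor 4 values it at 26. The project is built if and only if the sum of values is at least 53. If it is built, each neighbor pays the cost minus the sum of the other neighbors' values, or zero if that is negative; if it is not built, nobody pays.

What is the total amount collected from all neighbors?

Total value 67 ≥ cost 53, so it is built.
Neighbor 1: others sum to 45; max(0, 53 - 45) = 8.
Neighbor 2: others sum to 63; max(0, 53 - 63) = 0.
Neighbor 3: others sum to 52; max(0, 53 - 52) = 1.
Neighbor 4: others sum to 41; max(0, 53 - 41) = 12.
Total collected = 8 + 0 + 1 + 12 = 21.

21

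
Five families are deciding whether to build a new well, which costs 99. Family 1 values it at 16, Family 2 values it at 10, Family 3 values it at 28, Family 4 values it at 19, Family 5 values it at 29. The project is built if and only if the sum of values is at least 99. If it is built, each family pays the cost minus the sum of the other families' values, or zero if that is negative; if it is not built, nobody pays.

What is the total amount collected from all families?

87

Total value 102 ≥ cost 99, so it is built.
Family 1: others sum to 86; max(0, 99 - 86) = 13.
Family 2: others sum to 92; max(0, 99 - 92) = 7.
Family 3: others sum to 74; max(0, 99 - 74) = 25.
Family 4: others sum to 83; max(0, 99 - 83) = 16.
Family 5: others sum to 73; max(0, 99 - 73) = 26.
Total collected = 13 + 7 + 25 + 16 + 26 = 87.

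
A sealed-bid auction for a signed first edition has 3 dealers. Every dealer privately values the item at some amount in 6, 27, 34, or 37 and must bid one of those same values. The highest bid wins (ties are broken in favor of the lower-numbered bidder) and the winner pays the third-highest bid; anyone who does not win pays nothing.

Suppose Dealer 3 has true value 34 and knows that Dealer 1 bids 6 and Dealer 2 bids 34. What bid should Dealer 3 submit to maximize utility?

37

Bid 6: loses, pays 0, utility 0.
Bid 27: loses, pays 0, utility 0.
Bid 34: loses, pays 0, utility 0.
Bid 37: wins, pays 6, utility 34 - 6 = 28.
The best choice is 37 with utility 28.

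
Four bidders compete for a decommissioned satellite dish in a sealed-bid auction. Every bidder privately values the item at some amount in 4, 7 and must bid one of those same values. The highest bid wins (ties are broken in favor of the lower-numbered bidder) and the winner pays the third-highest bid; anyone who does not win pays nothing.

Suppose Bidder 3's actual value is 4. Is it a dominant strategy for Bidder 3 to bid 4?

Check each profile of the others' bids and compare truth against every alternative bid.
Others bid (4, 4, 4): truth gives 0, best alternative gives 0.
Others bid (4, 4, 7): truth gives 0, best alternative gives 0.
Others bid (4, 7, 4): truth gives 0, best alternative gives 0.
Others bid (4, 7, 7): truth gives 0, best alternative gives 0.
Others bid (7, 4, 4): truth gives 0, best alternative gives 0.
Others bid (7, 4, 7): truth gives 0, best alternative gives 0.
(Remaining 2 profiles checked similarly; truth is weakly best in each.)
In every case the truthful bid is at least as good as any alternative, so it is a dominant strategy.

Yes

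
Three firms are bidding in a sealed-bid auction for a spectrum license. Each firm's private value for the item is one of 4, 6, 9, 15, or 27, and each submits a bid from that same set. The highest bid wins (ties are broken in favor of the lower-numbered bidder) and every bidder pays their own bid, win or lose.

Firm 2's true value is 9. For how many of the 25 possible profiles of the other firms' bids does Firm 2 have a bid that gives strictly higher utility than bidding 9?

Others bid (4, 4): truth gives 0; bid 6 gives 3 > 0. Violating.
Others bid (4, 6): truth gives 0; bid 6 gives 3 > 0. Violating.
Others bid (4, 15): truth gives -9; bid 4 gives -4 > -9. Violating.
Others bid (4, 27): truth gives -9; bid 4 gives -4 > -9. Violating.
Others bid (4, 9): truth gives 0; no alternative beats it.
Others bid (6, 4): truth gives 0; no alternative beats it.
(Checking all 25 profiles: 21 have a profitable deviation, 4 do not.)

21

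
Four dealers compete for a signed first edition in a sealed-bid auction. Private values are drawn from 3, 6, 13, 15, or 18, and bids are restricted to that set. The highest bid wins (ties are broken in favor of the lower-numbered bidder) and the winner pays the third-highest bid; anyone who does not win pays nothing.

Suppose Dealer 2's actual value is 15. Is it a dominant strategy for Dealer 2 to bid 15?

Consider the case where Dealer 1 bids 3, Dealer 3 bids 3 and Dealer 4 bids 18.
Truthful bid 15: loses, pays 0, utility 0.
Bid 18 instead: wins, pays 3, utility 15 - 3 = 12.
Since 12 > 0, bidding 18 is strictly better here, so truthful bidding is not dominant.

No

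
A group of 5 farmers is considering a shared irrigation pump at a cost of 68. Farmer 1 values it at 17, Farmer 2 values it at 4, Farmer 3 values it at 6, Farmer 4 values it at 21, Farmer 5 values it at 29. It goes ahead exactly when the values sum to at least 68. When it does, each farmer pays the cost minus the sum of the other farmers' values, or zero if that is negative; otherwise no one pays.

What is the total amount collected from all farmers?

Total value 77 ≥ cost 68, so it is built.
Farmer 1: others sum to 60; max(0, 68 - 60) = 8.
Farmer 2: others sum to 73; max(0, 68 - 73) = 0.
Farmer 3: others sum to 71; max(0, 68 - 71) = 0.
Farmer 4: others sum to 56; max(0, 68 - 56) = 12.
Farmer 5: others sum to 48; max(0, 68 - 48) = 20.
Total collected = 8 + 0 + 0 + 12 + 20 = 40.

40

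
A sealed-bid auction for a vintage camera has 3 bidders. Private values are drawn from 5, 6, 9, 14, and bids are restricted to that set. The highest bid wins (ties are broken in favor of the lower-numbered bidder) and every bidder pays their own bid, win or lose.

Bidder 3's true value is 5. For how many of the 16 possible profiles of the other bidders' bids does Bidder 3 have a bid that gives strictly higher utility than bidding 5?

Others bid (5, 5): truth gives -5; bid 6 gives -1 > -5. Violating.
Others bid (5, 6): truth gives -5; bid 9 gives -4 > -5. Violating.
Others bid (6, 5): truth gives -5; bid 9 gives -4 > -5. Violating.
Others bid (6, 6): truth gives -5; bid 9 gives -4 > -5. Violating.
Others bid (5, 9): truth gives -5; no alternative beats it.
Others bid (5, 14): truth gives -5; no alternative beats it.
(Checking all 16 profiles: 4 have a profitable deviation, 12 do not.)

4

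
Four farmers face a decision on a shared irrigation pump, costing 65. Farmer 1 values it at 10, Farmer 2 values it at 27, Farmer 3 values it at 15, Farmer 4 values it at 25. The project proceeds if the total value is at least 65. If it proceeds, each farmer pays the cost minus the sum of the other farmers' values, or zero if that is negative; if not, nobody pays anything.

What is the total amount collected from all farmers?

Total value 77 ≥ cost 65, so it is built.
Farmer 1: others sum to 67; max(0, 65 - 67) = 0.
Farmer 2: others sum to 50; max(0, 65 - 50) = 15.
Farmer 3: others sum to 62; max(0, 65 - 62) = 3.
Farmer 4: others sum to 52; max(0, 65 - 52) = 13.
Total collected = 0 + 15 + 3 + 13 = 31.

31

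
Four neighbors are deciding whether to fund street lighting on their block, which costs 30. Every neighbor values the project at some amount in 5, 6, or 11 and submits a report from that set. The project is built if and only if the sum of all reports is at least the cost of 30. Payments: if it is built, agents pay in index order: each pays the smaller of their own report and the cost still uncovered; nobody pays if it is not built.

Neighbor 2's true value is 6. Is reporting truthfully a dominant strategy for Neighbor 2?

No

Consider the case where Neighbor 1 reports 5, Neighbor 3 reports 11 and Neighbor 4 reports 11.
Truthful report 6: project built, pays 6, utility 6 - 6 = 0.
Report 5 instead: project built, pays 5, utility 6 - 5 = 1.
Since 1 > 0, reporting 5 is strictly better here, so truthful reporting is not dominant.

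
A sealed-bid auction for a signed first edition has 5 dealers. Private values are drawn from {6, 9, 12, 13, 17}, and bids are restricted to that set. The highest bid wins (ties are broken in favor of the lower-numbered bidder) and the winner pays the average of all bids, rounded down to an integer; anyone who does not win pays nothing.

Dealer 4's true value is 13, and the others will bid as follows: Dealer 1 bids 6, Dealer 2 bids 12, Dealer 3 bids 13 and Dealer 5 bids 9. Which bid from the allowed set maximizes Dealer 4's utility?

17

Bid 6: loses, pays 0, utility 0.
Bid 9: loses, pays 0, utility 0.
Bid 12: loses, pays 0, utility 0.
Bid 13: loses, pays 0, utility 0.
Bid 17: wins, pays 11, utility 13 - 11 = 2.
The best choice is 17 with utility 2.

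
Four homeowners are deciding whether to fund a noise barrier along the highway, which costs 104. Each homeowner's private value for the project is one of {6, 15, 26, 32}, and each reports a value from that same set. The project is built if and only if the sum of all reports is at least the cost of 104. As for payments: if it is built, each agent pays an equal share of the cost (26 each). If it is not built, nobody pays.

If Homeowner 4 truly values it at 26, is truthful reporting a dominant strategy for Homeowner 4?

Check each profile of the others' reports and compare truth against every alternative report.
Others report (6, 6, 6): truth gives 0, best alternative gives 0.
Others report (6, 6, 15): truth gives 0, best alternative gives 0.
Others report (6, 6, 26): truth gives 0, best alternative gives 0.
Others report (6, 6, 32): truth gives 0, best alternative gives 0.
Others report (6, 15, 6): truth gives 0, best alternative gives 0.
Others report (6, 15, 15): truth gives 0, best alternative gives 0.
(Remaining 58 profiles checked similarly; truth is weakly best in each.)
In every case the truthful report is at least as good as any alternative, so it is a dominant strategy.

Yes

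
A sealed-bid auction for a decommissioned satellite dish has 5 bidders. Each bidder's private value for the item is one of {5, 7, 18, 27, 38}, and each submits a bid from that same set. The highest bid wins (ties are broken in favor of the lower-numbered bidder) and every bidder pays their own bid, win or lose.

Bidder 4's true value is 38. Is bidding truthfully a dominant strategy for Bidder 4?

No

Consider the case where Bidder 1 bids 5, Bidder 2 bids 5, Bidder 3 bids 5 and Bidder 5 bids 5.
Truthful bid 38: wins, pays 38, utility 38 - 38 = 0.
Bid 7 instead: wins, pays 7, utility 38 - 7 = 31.
Since 31 > 0, bidding 7 is strictly better here, so truthful bidding is not dominant.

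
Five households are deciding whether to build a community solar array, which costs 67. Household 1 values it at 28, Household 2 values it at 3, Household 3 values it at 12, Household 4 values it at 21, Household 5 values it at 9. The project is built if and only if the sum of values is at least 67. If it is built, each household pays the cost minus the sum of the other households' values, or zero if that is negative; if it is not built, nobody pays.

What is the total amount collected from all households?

Total value 73 ≥ cost 67, so it is built.
Household 1: others sum to 45; max(0, 67 - 45) = 22.
Household 2: others sum to 70; max(0, 67 - 70) = 0.
Household 3: others sum to 61; max(0, 67 - 61) = 6.
Household 4: others sum to 52; max(0, 67 - 52) = 15.
Household 5: others sum to 64; max(0, 67 - 64) = 3.
Total collected = 22 + 0 + 6 + 15 + 3 = 46.

46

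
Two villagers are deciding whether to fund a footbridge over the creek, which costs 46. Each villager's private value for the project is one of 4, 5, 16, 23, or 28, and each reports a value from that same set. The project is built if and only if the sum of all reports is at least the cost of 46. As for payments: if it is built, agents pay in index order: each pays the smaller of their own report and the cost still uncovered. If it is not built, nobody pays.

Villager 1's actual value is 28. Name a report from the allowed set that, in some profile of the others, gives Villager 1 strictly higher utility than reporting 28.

23

Suppose Villager 2 reports 23.
Report 28: project built, pays 28, utility 28 - 28 = 0.
Report 23: project built, pays 23, utility 28 - 23 = 5.
So reporting 23 beats truth here (5 > 0).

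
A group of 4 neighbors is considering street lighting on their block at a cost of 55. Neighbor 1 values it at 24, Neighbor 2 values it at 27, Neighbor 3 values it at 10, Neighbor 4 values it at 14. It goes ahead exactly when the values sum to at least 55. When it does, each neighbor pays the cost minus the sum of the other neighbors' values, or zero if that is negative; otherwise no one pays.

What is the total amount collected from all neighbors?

Total value 75 ≥ cost 55, so it is built.
Neighbor 1: others sum to 51; max(0, 55 - 51) = 4.
Neighbor 2: others sum to 48; max(0, 55 - 48) = 7.
Neighbor 3: others sum to 65; max(0, 55 - 65) = 0.
Neighbor 4: others sum to 61; max(0, 55 - 61) = 0.
Total collected = 4 + 7 + 0 + 0 = 11.

11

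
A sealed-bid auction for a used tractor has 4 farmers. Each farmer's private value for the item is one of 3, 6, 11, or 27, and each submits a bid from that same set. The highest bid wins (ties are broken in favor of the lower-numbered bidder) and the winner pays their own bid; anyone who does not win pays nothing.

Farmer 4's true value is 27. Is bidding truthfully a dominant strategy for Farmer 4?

No

Consider the case where Farmer 1 bids 3, Farmer 2 bids 3 and Farmer 3 bids 3.
Truthful bid 27: wins, pays 27, utility 27 - 27 = 0.
Bid 6 instead: wins, pays 6, utility 27 - 6 = 21.
Since 21 > 0, bidding 6 is strictly better here, so truthful bidding is not dominant.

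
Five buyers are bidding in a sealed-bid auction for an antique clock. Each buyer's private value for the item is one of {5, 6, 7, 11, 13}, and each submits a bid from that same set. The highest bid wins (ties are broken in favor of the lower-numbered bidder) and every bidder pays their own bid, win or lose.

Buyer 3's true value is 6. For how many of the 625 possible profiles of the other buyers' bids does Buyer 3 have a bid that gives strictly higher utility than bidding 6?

621

Others bid (5, 5, 5, 7): truth gives -6; bid 7 gives -1 > -6. Violating.
Others bid (5, 5, 5, 11): truth gives -6; bid 5 gives -5 > -6. Violating.
Others bid (5, 5, 5, 13): truth gives -6; bid 5 gives -5 > -6. Violating.
Others bid (5, 5, 6, 7): truth gives -6; bid 7 gives -1 > -6. Violating.
Others bid (5, 5, 5, 5): truth gives 0; no alternative beats it.
Others bid (5, 5, 5, 6): truth gives 0; no alternative beats it.
(Checking all 625 profiles: 621 have a profitable deviation, 4 do not.)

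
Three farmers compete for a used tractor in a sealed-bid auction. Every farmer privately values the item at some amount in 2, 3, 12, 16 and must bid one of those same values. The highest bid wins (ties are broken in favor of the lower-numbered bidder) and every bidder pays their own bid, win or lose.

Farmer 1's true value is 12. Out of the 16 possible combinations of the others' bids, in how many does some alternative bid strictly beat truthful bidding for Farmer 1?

11

Others bid (2, 2): truth gives 0; bid 2 gives 10 > 0. Violating.
Others bid (2, 3): truth gives 0; bid 3 gives 9 > 0. Violating.
Others bid (2, 16): truth gives -12; bid 2 gives -2 > -12. Violating.
Others bid (3, 2): truth gives 0; bid 3 gives 9 > 0. Violating.
Others bid (2, 12): truth gives 0; no alternative beats it.
Others bid (3, 12): truth gives 0; no alternative beats it.
(Checking all 16 profiles: 11 have a profitable deviation, 5 do not.)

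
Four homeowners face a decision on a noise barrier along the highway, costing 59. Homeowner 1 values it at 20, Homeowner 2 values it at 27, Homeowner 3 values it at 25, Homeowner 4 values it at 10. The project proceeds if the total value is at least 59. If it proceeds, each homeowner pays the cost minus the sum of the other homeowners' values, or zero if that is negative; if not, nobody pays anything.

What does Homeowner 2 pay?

4

Total value 82 ≥ cost 59, so the project is built.
The other homeowners' values sum to 55.
Cost minus that sum is 59 - 55 = 4.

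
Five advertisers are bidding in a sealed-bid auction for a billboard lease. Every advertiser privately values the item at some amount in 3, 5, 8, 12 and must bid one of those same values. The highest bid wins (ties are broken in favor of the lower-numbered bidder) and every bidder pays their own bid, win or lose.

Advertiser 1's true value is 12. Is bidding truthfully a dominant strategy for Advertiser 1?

Consider the case where Advertiser 2 bids 3, Advertiser 3 bids 3, Advertiser 4 bids 3 and Advertiser 5 bids 3.
Truthful bid 12: wins, pays 12, utility 12 - 12 = 0.
Bid 3 instead: wins, pays 3, utility 12 - 3 = 9.
Since 9 > 0, bidding 3 is strictly better here, so truthful bidding is not dominant.

No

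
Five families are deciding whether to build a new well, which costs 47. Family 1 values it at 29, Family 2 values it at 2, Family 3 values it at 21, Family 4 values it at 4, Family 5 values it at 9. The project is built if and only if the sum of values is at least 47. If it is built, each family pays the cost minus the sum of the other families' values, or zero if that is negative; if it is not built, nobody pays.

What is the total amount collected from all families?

14

Total value 65 ≥ cost 47, so it is built.
Family 1: others sum to 36; max(0, 47 - 36) = 11.
Family 2: others sum to 63; max(0, 47 - 63) = 0.
Family 3: others sum to 44; max(0, 47 - 44) = 3.
Family 4: others sum to 61; max(0, 47 - 61) = 0.
Family 5: others sum to 56; max(0, 47 - 56) = 0.
Total collected = 11 + 0 + 3 + 0 + 0 = 14.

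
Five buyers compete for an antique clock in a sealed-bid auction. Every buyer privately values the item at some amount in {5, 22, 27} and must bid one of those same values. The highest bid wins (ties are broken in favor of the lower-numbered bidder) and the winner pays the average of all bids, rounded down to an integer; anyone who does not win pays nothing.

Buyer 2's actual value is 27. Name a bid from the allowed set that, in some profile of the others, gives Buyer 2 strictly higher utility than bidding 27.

22

Suppose Buyer 1 bids 5, Buyer 3 bids 5, Buyer 4 bids 5 and Buyer 5 bids 5.
Bid 27: wins, pays 9, utility 27 - 9 = 18.
Bid 22: wins, pays 8, utility 27 - 8 = 19.
So bidding 22 beats truth here (19 > 18).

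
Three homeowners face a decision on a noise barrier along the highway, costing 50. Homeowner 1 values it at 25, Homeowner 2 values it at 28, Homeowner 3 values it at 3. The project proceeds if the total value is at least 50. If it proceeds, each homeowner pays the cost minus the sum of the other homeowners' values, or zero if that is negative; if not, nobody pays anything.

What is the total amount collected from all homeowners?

41

Total value 56 ≥ cost 50, so it is built.
Homeowner 1: others sum to 31; max(0, 50 - 31) = 19.
Homeowner 2: others sum to 28; max(0, 50 - 28) = 22.
Homeowner 3: others sum to 53; max(0, 50 - 53) = 0.
Total collected = 19 + 22 + 0 = 41.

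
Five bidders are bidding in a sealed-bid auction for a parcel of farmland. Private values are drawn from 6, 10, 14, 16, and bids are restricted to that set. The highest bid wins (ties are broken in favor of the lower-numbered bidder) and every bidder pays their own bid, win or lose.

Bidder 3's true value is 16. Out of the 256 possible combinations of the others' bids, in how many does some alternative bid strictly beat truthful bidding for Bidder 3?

Others bid (6, 6, 6, 6): truth gives 0; bid 10 gives 6 > 0. Violating.
Others bid (6, 6, 6, 10): truth gives 0; bid 10 gives 6 > 0. Violating.
Others bid (6, 6, 6, 14): truth gives 0; bid 14 gives 2 > 0. Violating.
Others bid (6, 6, 10, 6): truth gives 0; bid 10 gives 6 > 0. Violating.
Others bid (6, 6, 6, 16): truth gives 0; no alternative beats it.
Others bid (6, 6, 10, 16): truth gives 0; no alternative beats it.
(Checking all 256 profiles: 148 have a profitable deviation, 108 do not.)

148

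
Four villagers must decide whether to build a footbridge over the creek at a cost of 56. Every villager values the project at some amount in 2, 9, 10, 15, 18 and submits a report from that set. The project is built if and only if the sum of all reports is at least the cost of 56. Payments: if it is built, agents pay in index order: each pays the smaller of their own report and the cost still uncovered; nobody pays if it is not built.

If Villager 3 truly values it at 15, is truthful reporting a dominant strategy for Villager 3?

Consider the case where Villager 1 reports 10, Villager 2 reports 18 and Villager 4 reports 18.
Truthful report 15: project built, pays 15, utility 15 - 15 = 0.
Report 10 instead: project built, pays 10, utility 15 - 10 = 5.
Since 5 > 0, reporting 10 is strictly better here, so truthful reporting is not dominant.

No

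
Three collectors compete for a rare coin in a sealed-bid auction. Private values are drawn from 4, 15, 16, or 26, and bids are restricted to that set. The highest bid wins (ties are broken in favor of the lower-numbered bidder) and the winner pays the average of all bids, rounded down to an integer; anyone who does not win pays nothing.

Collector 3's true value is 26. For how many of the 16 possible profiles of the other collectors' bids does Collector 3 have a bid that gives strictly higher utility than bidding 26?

4

Others bid (4, 4): truth gives 15; bid 15 gives 19 > 15. Violating.
Others bid (4, 15): truth gives 11; bid 16 gives 15 > 11. Violating.
Others bid (15, 4): truth gives 11; bid 16 gives 15 > 11. Violating.
Others bid (15, 15): truth gives 8; bid 16 gives 11 > 8. Violating.
Others bid (4, 16): truth gives 11; no alternative beats it.
Others bid (4, 26): truth gives 0; no alternative beats it.
(Checking all 16 profiles: 4 have a profitable deviation, 12 do not.)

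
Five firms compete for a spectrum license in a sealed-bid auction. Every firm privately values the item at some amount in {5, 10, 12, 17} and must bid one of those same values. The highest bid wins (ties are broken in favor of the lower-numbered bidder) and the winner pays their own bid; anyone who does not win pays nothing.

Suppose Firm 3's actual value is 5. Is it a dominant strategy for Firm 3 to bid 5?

Yes

Check each profile of the others' bids and compare truth against every alternative bid.
Others bid (5, 5, 5, 5): truth gives 0, best alternative gives -5.
Others bid (5, 5, 5, 10): truth gives 0, best alternative gives -5.
Others bid (5, 5, 10, 5): truth gives 0, best alternative gives -5.
Others bid (5, 5, 10, 10): truth gives 0, best alternative gives -5.
Others bid (5, 5, 5, 12): truth gives 0, best alternative gives 0.
Others bid (5, 5, 5, 17): truth gives 0, best alternative gives 0.
(Remaining 250 profiles checked similarly; truth is weakly best in each.)
In every case the truthful bid is at least as good as any alternative, so it is a dominant strategy.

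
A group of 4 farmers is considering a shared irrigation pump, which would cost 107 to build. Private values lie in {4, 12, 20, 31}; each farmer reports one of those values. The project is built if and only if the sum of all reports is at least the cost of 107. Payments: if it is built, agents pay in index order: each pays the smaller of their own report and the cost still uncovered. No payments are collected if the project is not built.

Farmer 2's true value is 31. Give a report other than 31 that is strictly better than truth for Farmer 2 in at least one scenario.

Suppose Farmer 1 reports 31, Farmer 3 reports 31 and Farmer 4 reports 31.
Report 31: project built, pays 31, utility 31 - 31 = 0.
Report 20: project built, pays 20, utility 31 - 20 = 11.
So reporting 20 beats truth here (11 > 0).

20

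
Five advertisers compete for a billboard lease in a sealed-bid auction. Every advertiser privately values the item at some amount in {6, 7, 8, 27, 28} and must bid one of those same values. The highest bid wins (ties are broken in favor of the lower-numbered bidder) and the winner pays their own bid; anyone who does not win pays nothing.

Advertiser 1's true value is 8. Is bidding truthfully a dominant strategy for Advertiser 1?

Consider the case where Advertiser 2 bids 6, Advertiser 3 bids 6, Advertiser 4 bids 6 and Advertiser 5 bids 6.
Truthful bid 8: wins, pays 8, utility 8 - 8 = 0.
Bid 6 instead: wins, pays 6, utility 8 - 6 = 2.
Since 2 > 0, bidding 6 is strictly better here, so truthful bidding is not dominant.

No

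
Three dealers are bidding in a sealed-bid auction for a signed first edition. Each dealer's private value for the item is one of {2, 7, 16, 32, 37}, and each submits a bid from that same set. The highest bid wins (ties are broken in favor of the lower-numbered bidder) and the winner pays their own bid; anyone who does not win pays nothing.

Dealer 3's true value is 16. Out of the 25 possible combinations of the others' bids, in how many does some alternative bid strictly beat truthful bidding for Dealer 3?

1

Others bid (2, 2): truth gives 0; bid 7 gives 9 > 0. Violating.
Others bid (2, 7): truth gives 0; no alternative beats it.
Others bid (2, 16): truth gives 0; no alternative beats it.
(Checking all 25 profiles: 1 has a profitable deviation, 24 do not.)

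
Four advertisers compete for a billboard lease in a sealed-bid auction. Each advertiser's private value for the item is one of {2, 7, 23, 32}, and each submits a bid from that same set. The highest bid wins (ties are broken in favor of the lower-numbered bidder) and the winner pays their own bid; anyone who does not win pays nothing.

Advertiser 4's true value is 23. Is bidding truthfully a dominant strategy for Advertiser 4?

Consider the case where Advertiser 1 bids 2, Advertiser 2 bids 2 and Advertiser 3 bids 2.
Truthful bid 23: wins, pays 23, utility 23 - 23 = 0.
Bid 7 instead: wins, pays 7, utility 23 - 7 = 16.
Since 16 > 0, bidding 7 is strictly better here, so truthful bidding is not dominant.

No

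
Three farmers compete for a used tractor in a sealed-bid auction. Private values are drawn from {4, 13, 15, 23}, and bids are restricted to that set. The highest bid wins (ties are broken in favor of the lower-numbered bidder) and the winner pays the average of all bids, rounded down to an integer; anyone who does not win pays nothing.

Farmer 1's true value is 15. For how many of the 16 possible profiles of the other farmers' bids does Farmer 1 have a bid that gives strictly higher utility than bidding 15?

1

Others bid (4, 4): truth gives 8; bid 4 gives 11 > 8. Violating.
Others bid (4, 13): truth gives 5; no alternative beats it.
Others bid (4, 15): truth gives 4; no alternative beats it.
(Checking all 16 profiles: 1 has a profitable deviation, 15 do not.)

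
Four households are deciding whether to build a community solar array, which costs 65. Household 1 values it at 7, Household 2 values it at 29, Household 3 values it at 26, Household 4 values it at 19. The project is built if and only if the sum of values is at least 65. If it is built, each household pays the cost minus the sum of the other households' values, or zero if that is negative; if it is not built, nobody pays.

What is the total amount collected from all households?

26

Total value 81 ≥ cost 65, so it is built.
Household 1: others sum to 74; max(0, 65 - 74) = 0.
Household 2: others sum to 52; max(0, 65 - 52) = 13.
Household 3: others sum to 55; max(0, 65 - 55) = 10.
Household 4: others sum to 62; max(0, 65 - 62) = 3.
Total collected = 0 + 13 + 10 + 3 = 26.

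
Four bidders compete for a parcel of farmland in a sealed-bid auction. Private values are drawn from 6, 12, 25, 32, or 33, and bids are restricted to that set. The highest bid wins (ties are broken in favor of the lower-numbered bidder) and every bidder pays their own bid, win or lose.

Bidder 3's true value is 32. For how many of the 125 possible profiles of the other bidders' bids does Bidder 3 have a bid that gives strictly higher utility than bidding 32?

Others bid (6, 6, 6): truth gives 0; bid 12 gives 20 > 0. Violating.
Others bid (6, 6, 12): truth gives 0; bid 12 gives 20 > 0. Violating.
Others bid (6, 6, 25): truth gives 0; bid 25 gives 7 > 0. Violating.
Others bid (6, 6, 33): truth gives -32; bid 33 gives -1 > -32. Violating.
Others bid (6, 6, 32): truth gives 0; no alternative beats it.
Others bid (6, 12, 32): truth gives 0; no alternative beats it.
(Checking all 125 profiles: 101 have a profitable deviation, 24 do not.)

101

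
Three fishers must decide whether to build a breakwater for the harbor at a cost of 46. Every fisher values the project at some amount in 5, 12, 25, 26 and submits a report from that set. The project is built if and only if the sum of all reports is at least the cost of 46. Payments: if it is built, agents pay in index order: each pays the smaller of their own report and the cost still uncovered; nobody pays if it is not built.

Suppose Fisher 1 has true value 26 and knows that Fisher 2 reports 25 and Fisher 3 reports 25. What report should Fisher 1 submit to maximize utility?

5

Report 5: project built, pays 5, utility 26 - 5 = 21.
Report 12: project built, pays 12, utility 26 - 12 = 14.
Report 25: project built, pays 25, utility 26 - 25 = 1.
Report 26: project built, pays 26, utility 26 - 26 = 0.
The best choice is 5 with utility 21.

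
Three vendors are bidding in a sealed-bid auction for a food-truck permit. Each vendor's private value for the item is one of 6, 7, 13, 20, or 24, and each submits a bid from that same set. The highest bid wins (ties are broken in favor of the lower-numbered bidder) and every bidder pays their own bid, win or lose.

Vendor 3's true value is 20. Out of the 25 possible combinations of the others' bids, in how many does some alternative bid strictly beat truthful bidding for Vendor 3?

20

Others bid (6, 6): truth gives 0; bid 7 gives 13 > 0. Violating.
Others bid (6, 7): truth gives 0; bid 13 gives 7 > 0. Violating.
Others bid (6, 20): truth gives -20; bid 24 gives -4 > -20. Violating.
Others bid (6, 24): truth gives -20; bid 6 gives -6 > -20. Violating.
Others bid (6, 13): truth gives 0; no alternative beats it.
Others bid (7, 13): truth gives 0; no alternative beats it.
(Checking all 25 profiles: 20 have a profitable deviation, 5 do not.)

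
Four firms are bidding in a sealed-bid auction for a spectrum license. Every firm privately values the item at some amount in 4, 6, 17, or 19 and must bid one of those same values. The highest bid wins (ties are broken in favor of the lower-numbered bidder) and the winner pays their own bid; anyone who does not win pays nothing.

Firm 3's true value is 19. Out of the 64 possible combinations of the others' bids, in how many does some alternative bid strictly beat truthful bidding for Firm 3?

Others bid (4, 4, 4): truth gives 0; bid 6 gives 13 > 0. Violating.
Others bid (4, 4, 6): truth gives 0; bid 6 gives 13 > 0. Violating.
Others bid (4, 4, 17): truth gives 0; bid 17 gives 2 > 0. Violating.
Others bid (4, 6, 4): truth gives 0; bid 17 gives 2 > 0. Violating.
Others bid (4, 4, 19): truth gives 0; no alternative beats it.
Others bid (4, 6, 19): truth gives 0; no alternative beats it.
(Checking all 64 profiles: 12 have a profitable deviation, 52 do not.)

12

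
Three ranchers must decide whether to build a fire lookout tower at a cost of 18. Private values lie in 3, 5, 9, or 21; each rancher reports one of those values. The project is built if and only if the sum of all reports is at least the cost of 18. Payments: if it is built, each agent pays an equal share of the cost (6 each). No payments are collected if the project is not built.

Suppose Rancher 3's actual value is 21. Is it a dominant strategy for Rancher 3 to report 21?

Check each profile of the others' reports and compare truth against every alternative report.
Others report (3, 3): truth gives 15, best alternative gives 0.
Others report (3, 5): truth gives 15, best alternative gives 0.
Others report (5, 3): truth gives 15, best alternative gives 0.
Others report (3, 9): truth gives 15, best alternative gives 15.
Others report (3, 21): truth gives 15, best alternative gives 15.
Others report (5, 5): truth gives 15, best alternative gives 15.
(Remaining 10 profiles checked similarly; truth is weakly best in each.)
In every case the truthful report is at least as good as any alternative, so it is a dominant strategy.

Yes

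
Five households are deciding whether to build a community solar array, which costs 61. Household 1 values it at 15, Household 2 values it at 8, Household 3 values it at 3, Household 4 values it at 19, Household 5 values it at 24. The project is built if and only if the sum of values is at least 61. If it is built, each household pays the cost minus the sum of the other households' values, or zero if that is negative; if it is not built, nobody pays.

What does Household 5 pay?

16

Total value 69 ≥ cost 61, so the project is built.
The other households' values sum to 45.
Cost minus that sum is 61 - 45 = 16.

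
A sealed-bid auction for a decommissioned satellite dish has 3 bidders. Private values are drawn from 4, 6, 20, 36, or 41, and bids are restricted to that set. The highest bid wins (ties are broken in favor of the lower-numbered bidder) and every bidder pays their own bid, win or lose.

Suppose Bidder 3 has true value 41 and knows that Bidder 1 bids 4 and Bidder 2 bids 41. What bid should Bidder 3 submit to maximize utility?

Bid 4: loses but pays 4, utility -4.
Bid 6: loses but pays 6, utility -6.
Bid 20: loses but pays 20, utility -20.
Bid 36: loses but pays 36, utility -36.
Bid 41: loses but pays 41, utility -41.
The best choice is 4 with utility -4.

4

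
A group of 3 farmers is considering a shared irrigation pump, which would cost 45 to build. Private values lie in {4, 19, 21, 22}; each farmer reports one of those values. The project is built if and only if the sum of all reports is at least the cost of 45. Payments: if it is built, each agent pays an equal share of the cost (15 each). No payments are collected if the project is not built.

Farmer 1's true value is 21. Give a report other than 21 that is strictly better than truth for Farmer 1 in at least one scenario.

Suppose Farmer 2 reports 4 and Farmer 3 reports 19.
Report 21: project not built, utility 0.
Report 22: project built, pays 15, utility 21 - 15 = 6.
So reporting 22 beats truth here (6 > 0).

22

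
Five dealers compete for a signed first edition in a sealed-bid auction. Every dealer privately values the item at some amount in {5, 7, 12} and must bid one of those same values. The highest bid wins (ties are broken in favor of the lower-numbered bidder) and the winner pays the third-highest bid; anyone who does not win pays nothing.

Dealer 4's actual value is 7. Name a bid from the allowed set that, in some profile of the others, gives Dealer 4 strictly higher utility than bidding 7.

12

Suppose Dealer 1 bids 5, Dealer 2 bids 5, Dealer 3 bids 5 and Dealer 5 bids 12.
Bid 7: loses, pays 0, utility 0.
Bid 12: wins, pays 5, utility 7 - 5 = 2.
So bidding 12 beats truth here (2 > 0).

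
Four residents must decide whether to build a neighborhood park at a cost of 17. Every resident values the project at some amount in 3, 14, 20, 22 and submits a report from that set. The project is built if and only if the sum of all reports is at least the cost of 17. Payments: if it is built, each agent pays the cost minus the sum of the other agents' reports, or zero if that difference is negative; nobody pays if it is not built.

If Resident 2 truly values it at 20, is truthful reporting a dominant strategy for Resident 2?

Yes

Check each profile of the others' reports and compare truth against every alternative report.
Others report (3, 3, 14): truth gives 20, best alternative gives 20.
Others report (3, 3, 20): truth gives 20, best alternative gives 20.
Others report (3, 3, 22): truth gives 20, best alternative gives 20.
Others report (3, 14, 3): truth gives 20, best alternative gives 20.
Others report (3, 14, 14): truth gives 20, best alternative gives 20.
Others report (3, 14, 20): truth gives 20, best alternative gives 20.
(Remaining 58 profiles checked similarly; truth is weakly best in each.)
In every case the truthful report is at least as good as any alternative, so it is a dominant strategy.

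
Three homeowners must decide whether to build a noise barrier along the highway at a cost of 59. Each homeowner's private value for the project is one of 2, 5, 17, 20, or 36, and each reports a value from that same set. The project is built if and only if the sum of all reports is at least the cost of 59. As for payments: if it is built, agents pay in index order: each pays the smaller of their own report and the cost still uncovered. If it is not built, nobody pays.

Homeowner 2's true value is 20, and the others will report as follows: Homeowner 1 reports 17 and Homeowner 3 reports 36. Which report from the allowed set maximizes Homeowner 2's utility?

Report 2: project not built, utility 0.
Report 5: project not built, utility 0.
Report 17: project built, pays 17, utility 20 - 17 = 3.
Report 20: project built, pays 20, utility 20 - 20 = 0.
Report 36: project built, pays 36, utility 20 - 36 = -16.
The best choice is 17 with utility 3.

17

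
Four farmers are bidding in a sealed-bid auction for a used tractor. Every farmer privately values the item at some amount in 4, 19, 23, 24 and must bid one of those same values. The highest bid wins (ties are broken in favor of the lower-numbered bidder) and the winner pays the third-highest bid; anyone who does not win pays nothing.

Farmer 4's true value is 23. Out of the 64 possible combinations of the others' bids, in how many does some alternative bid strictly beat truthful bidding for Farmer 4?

12

Others bid (4, 4, 23): truth gives 0; bid 24 gives 19 > 0. Violating.
Others bid (4, 19, 23): truth gives 0; bid 24 gives 4 > 0. Violating.
Others bid (4, 23, 4): truth gives 0; bid 24 gives 19 > 0. Violating.
Others bid (4, 23, 19): truth gives 0; bid 24 gives 4 > 0. Violating.
Others bid (4, 4, 4): truth gives 19; no alternative beats it.
Others bid (4, 4, 19): truth gives 19; no alternative beats it.
(Checking all 64 profiles: 12 have a profitable deviation, 52 do not.)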